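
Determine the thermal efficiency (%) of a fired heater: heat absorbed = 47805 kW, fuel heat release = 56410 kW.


Furnace efficiency = Q_absorbed / Q_fuel * 100
= 47805 / 56410 * 100 = 84.75

84.75 %


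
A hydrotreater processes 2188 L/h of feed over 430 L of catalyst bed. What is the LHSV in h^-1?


LHSV = volumetric feed rate / catalyst volume
= 2188 L/h / 430 L
= 5.088 h^-1

5.088 h^-1


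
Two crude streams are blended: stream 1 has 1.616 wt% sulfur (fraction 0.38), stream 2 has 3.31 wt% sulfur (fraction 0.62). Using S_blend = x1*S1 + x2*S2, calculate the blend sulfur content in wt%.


Linear sulfur blending: S_blend = x1*S1 + x2*S2
Contribution 1: 0.38 * 1.616 = 0.61408 wt%
Contribution 2: 0.62 * 3.31 = 2.0522 wt%
S_blend = 0.61408 + 2.0522 = 2.66628

2.66628 wt%


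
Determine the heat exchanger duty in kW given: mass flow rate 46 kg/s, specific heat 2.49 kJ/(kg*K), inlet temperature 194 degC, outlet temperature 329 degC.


Q = m_dot * cp * delta_T
delta_T = 329 - 194 = 135 K
Q = 46 * 2.49 * 135
= 114.54 * 135
= 15462.9 kW

15462.9 kW


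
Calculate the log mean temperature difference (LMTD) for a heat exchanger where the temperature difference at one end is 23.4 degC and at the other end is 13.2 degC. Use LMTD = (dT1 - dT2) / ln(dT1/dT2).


LMTD = (dT1 - dT2) / ln(dT1/dT2)
= (23.4 - 13.2) / ln(23.4 / 13.2) = 10.2 / 0.572519 = 17.82

17.82 degC


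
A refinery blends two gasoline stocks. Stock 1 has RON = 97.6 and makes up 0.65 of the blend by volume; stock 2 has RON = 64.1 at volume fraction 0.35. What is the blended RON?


Linear blending: RON_blend = sum(vi * RONi)
Contribution 1: 0.65 * 97.6 = 63.44
Contribution 2: 0.35 * 64.1 = 22.435
RON_blend = 63.44 + 22.435 = 85.875

85.875


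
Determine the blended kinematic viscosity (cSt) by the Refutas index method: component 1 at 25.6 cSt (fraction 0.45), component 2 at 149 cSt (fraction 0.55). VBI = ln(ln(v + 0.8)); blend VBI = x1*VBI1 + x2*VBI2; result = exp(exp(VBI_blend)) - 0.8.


Refutas method: VBN_i = 14.534*ln(ln(visc_i + 0.8)) + 10.975, blended linearly by mass fraction; since VBN is linear in VBI_i = ln(ln(visc_i + 0.8)) and the fractions sum to 1, blend VBI directly: visc = exp(exp(VBI_blend)) - 0.8
VBI_1 = ln(ln(25.6 + 0.8)) = 1.18582
VBI_2 = ln(ln(149 + 0.8)) = 1.6113
VBI_blend = 0.45 * 1.18582 + 0.55 * 1.6113 = 1.41983
visc_blend = exp(exp(1.41983)) - 0.8 = 61.78

61.78 cSt


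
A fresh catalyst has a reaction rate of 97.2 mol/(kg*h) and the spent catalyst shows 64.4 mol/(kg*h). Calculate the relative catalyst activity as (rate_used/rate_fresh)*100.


Activity (%) = (rate_used / rate_fresh) * 100
rate_used = 64.4, rate_fresh = 97.2
= (64.4 / 97.2) * 100
= 0.6626 * 100 = 66.26

66.26 %


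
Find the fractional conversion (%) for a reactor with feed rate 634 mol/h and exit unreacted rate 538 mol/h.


X = (F_in - F_out) / F_in * 100
Moles reacted = 634 - 538 = 96
X = 96 / 634 * 100
= 0.1514 * 100
= 15.14 %

15.14 %


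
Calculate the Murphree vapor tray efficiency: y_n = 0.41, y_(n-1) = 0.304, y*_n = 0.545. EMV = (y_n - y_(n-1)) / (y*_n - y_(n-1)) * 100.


Murphree vapor efficiency: EMV = (y_n - y_(n-1)) / (y*_n - y_(n-1)) * 100
EMV = (0.41 - 0.304) / (0.545 - 0.304) * 100 = 0.106 / 0.241 * 100 = 43.98

43.98 %


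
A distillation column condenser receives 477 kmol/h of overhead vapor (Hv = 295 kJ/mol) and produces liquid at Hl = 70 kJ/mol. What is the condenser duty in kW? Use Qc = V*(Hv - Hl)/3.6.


Qc = 477 * (295 - 70) / 3.6 = 477 * 225 / 3.6 = 29810

29810 kW


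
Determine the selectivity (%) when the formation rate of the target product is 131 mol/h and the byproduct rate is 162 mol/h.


Selectivity = desired / (desired + undesired) * 100
Total products = 131 + 162 = 293 mol/h
S = 131 / 293 * 100
= 0.4471 * 100
= 44.71 %

44.71 %


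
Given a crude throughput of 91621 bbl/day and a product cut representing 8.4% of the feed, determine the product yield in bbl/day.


Crude throughput = 91621 bbl/day
Fraction yield = 8.4%
yield = throughput * fraction / 100
yield = 91621 * 8.4 / 100 = 7696.164

7696.164 bbl/day


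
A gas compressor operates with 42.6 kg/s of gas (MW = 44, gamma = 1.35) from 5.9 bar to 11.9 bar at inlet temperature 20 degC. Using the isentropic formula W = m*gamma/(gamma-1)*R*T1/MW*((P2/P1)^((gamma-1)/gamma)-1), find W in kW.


Isentropic work: W = m*(gamma/(gamma-1))*(R*T1/MW)*((P2/P1)^((gamma-1)/gamma) - 1)
T1 = 20 + 273.15 = 293.15 K
Pressure ratio = 11.9 / 5.9 = 2.01695
Exponent = (1.35 - 1)/1.35 = 0.259259
(P2/P1)^exp - 1 = 2.01695^0.259259 - 1 = 0.199485
W = 42.6 * 1.35 / 0.35 * 8.314 * 293.15 / 44 * 0.199485 = 1816

1816 kW


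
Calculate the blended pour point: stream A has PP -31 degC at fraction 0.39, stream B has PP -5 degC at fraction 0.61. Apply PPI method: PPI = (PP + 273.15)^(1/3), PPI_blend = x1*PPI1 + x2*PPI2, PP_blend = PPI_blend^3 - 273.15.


PPI_1 = (-31 + 273.15)^(1/3) = 6.232967
PPI_2 = (-5 + 273.15)^(1/3) = 6.448508
PPI_blend = 0.39 * 6.232967 + 0.61 * 6.448508 = 6.364447
PP_blend = 6.364447^3 - 273.15 = 257.7995 - 273.15 = -15.35

-15.35 degC


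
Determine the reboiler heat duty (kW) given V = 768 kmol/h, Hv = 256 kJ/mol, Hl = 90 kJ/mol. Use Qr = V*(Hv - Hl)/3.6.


Qr = 768 * (256 - 90) / 3.6 = 768 * 166 / 3.6 = 35410

35410 kW


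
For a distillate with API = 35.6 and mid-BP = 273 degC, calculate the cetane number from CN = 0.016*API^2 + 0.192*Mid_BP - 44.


CN = 0.016 * 35.6^2 + 0.192 * 273 - 44
CN = 20.27776 + 52.416 - 44 = 28.69376

28.69376


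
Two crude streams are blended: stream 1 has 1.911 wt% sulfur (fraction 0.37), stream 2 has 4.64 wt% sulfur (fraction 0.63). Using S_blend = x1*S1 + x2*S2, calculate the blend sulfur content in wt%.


Linear sulfur blending: S_blend = x1*S1 + x2*S2
Contribution 1: 0.37 * 1.911 = 0.70707 wt%
Contribution 2: 0.63 * 4.64 = 2.9232 wt%
S_blend = 0.70707 + 2.9232 = 3.63027

3.63027 wt%


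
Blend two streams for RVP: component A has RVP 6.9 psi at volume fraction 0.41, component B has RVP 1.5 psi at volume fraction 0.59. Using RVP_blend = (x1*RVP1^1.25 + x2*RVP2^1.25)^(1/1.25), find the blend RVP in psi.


Chevron index: RVP_blend = (sum xi*RVPi^1.25)^(1/1.25)
RVP^1.25 terms: 0.41 * 6.9^1.25 + 0.59 * 1.5^1.25 = 5.56448
RVP_blend = 5.56448^(1/1.25) = 3.948

3.948 psi


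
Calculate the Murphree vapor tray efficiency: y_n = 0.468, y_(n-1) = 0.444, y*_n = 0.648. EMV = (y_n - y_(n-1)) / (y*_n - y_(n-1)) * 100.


Murphree vapor efficiency: EMV = (y_n - y_(n-1)) / (y*_n - y_(n-1)) * 100
EMV = (0.468 - 0.444) / (0.648 - 0.444) * 100 = 0.024 / 0.204 * 100 = 11.76

11.76 %


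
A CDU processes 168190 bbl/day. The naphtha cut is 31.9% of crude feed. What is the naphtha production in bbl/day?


Crude throughput = 168190 bbl/day
Fraction yield = 31.9%
yield = throughput * fraction / 100
yield = 168190 * 31.9 / 100 = 53652.61

53652.61 bbl/day


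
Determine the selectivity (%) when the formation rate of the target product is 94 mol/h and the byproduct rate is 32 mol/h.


Selectivity = desired / (desired + undesired) * 100
Total products = 94 + 32 = 126 mol/h
S = 94 / 126 * 100
= 0.7460 * 100
= 74.60 %

74.60 %


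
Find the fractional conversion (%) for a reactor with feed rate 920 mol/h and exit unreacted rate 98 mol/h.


X = (F_in - F_out) / F_in * 100
Moles reacted = 920 - 98 = 822
X = 822 / 920 * 100
= 0.8935 * 100
= 89.35 %

89.35 %


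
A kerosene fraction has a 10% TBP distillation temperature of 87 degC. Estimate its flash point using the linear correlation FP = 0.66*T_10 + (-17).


FP = 0.66 * 87 + (-17) = 40.42

40.42 degC


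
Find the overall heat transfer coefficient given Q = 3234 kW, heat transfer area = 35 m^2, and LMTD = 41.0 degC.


From Q = U*A*LMTD, U = Q / (A * LMTD)
U = 3234 / (35 * 41.0) = 3234 / 1435 = 2.254

2.254 kW/(m^2*K)


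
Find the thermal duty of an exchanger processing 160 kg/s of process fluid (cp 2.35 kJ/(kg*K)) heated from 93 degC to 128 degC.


Q = m_dot * cp * delta_T
delta_T = 128 - 93 = 35 K
Q = 160 * 2.35 * 35
= 376 * 35
= 13160 kW

13160 kW


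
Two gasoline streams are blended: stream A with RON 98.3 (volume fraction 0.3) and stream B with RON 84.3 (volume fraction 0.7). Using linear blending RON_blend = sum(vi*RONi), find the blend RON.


Linear blending: RON_blend = sum(vi * RONi)
Contribution 1: 0.3 * 98.3 = 29.49
Contribution 2: 0.7 * 84.3 = 59.01
RON_blend = 29.49 + 59.01 = 88.5

88.5


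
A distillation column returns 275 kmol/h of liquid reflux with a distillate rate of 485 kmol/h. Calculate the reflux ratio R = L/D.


Reflux ratio definition: R = L / D (liquid returned / distillate withdrawn)
L = 275 kmol/h, D = 485 kmol/h
R = 275 / 485 = 0.5670

0.5670


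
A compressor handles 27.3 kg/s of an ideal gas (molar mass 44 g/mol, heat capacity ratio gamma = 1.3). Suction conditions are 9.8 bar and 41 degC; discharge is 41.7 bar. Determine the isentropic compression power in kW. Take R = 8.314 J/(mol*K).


Isentropic work: W = m*(gamma/(gamma-1))*(R*T1/MW)*((P2/P1)^((gamma-1)/gamma) - 1)
T1 = 41 + 273.15 = 314.15 K
Pressure ratio = 41.7 / 9.8 = 4.2551
Exponent = (1.3 - 1)/1.3 = 0.230769
(P2/P1)^exp - 1 = 4.2551^0.230769 - 1 = 0.396796
W = 27.3 * 1.3 / 0.3 * 8.314 * 314.15 / 44 * 0.396796 = 2786

2786 kW


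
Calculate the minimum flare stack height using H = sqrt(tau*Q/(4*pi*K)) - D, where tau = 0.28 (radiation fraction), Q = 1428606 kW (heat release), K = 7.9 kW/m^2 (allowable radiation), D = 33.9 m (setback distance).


tau*Q/(4*pi*K) = 0.28 * 1428606 / (4 * pi * 7.9) = 4029.34
sqrt(4029.34) = 63.4771
H = 63.4771 - 33.9 = 29.58

29.58 m


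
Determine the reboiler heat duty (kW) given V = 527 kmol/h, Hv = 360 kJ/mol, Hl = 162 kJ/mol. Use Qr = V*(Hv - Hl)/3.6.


Qr = 527 * (360 - 162) / 3.6 = 527 * 198 / 3.6 = 28980

28980 kW


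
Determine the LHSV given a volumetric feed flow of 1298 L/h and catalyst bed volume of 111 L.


LHSV = volumetric feed rate / catalyst volume
= 1298 L/h / 111 L
= 11.69 h^-1

11.69 h^-1


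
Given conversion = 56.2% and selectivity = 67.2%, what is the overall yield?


Overall yield = conversion (%) * selectivity (%) / 100
Conversion = 56.2%, Selectivity = 67.2%
Y = 56.2 * 67.2 / 100
= 37.7664 %

37.7664 %


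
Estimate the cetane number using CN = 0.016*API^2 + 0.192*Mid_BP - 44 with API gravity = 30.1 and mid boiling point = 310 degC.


CN = 0.016 * 30.1^2 + 0.192 * 310 - 44
CN = 14.49616 + 59.52 - 44 = 30.01616

30.01616


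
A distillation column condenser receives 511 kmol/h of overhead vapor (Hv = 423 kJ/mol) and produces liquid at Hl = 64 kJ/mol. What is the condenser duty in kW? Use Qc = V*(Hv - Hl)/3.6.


Qc = 511 * (423 - 64) / 3.6 = 511 * 359 / 3.6 = 50960

50960 kW


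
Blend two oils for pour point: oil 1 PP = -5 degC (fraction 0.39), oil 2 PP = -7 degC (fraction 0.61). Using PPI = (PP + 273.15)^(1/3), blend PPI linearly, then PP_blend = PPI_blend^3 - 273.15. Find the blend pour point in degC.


PPI_1 = (-5 + 273.15)^(1/3) = 6.448508
PPI_2 = (-7 + 273.15)^(1/3) = 6.432436
PPI_blend = 0.39 * 6.448508 + 0.61 * 6.432436 = 6.438704
PP_blend = 6.438704^3 - 273.15 = 266.9288 - 273.15 = -6.22

-6.22 degC


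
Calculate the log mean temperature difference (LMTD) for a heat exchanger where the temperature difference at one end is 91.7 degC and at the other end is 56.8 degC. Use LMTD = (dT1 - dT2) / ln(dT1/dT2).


LMTD = (dT1 - dT2) / ln(dT1/dT2)
= (91.7 - 56.8) / ln(91.7 / 56.8) = 34.9 / 0.478986 = 72.86

72.86 degC


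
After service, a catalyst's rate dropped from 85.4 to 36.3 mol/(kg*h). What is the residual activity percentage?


Activity (%) = (rate_used / rate_fresh) * 100
rate_used = 36.3, rate_fresh = 85.4
= (36.3 / 85.4) * 100
= 0.4251 * 100 = 42.51

42.51 %


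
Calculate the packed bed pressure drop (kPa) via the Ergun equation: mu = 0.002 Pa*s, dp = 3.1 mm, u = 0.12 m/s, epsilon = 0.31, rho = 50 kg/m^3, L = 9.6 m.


dp = 3.1 mm = 0.0031 m
Viscous term = 150*0.002*0.12*(1-0.31)^2 / (0.0031^2*0.31^3) = 59867.7
Inertial term = 1.75*50*0.12^2*(1-0.31) / (0.0031*0.31^3) = 9413.97
dP/L = 59867.7 + 9413.97 = 69281.7 Pa/m
dP = 69281.7 * 9.6 / 1000 = 665.1 kPa

665.1 kPa


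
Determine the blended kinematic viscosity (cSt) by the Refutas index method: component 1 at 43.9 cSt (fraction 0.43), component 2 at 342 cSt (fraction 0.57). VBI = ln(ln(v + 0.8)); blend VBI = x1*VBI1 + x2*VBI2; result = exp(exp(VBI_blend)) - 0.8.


Refutas method: VBN_i = 14.534*ln(ln(visc_i + 0.8)) + 10.975, blended linearly by mass fraction; since VBN is linear in VBI_i = ln(ln(visc_i + 0.8)) and the fractions sum to 1, blend VBI directly: visc = exp(exp(VBI_blend)) - 0.8
VBI_1 = ln(ln(43.9 + 0.8)) = 1.33499
VBI_2 = ln(ln(342 + 0.8)) = 1.76424
VBI_blend = 0.43 * 1.33499 + 0.57 * 1.76424 = 1.57966
visc_blend = exp(exp(1.57966)) - 0.8 = 127.4

127.4 cSt


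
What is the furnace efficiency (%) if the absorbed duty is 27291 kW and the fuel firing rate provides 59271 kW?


Furnace efficiency = Q_absorbed / Q_fuel * 100
= 27291 / 59271 * 100 = 46.04

46.04 %


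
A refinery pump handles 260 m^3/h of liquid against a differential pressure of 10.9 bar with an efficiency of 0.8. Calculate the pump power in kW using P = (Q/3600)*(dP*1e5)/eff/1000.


Q = 260 / 3600 = 0.0722222 m^3/s
P = 0.0722222 * (10.9 * 1e5) / 0.8 / 1000 = 98.40

98.40 kW


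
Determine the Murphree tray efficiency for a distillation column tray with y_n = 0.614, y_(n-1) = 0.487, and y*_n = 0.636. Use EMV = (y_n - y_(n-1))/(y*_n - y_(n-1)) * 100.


Murphree vapor efficiency: EMV = (y_n - y_(n-1)) / (y*_n - y_(n-1)) * 100
EMV = (0.614 - 0.487) / (0.636 - 0.487) * 100 = 0.127 / 0.149 * 100 = 85.23

85.23 %


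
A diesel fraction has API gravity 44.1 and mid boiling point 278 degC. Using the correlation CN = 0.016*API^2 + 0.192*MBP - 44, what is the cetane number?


CN = 0.016 * 44.1^2 + 0.192 * 278 - 44
CN = 31.11696 + 53.376 - 44 = 40.49296

40.49296


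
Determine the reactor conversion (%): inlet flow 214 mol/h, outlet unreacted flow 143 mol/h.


X = (F_in - F_out) / F_in * 100
Moles reacted = 214 - 143 = 71
X = 71 / 214 * 100
= 0.3318 * 100
= 33.18 %

33.18 %


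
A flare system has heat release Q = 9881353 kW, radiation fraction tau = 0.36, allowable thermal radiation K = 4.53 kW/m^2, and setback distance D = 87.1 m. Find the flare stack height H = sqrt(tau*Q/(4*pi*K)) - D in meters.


tau*Q/(4*pi*K) = 0.36 * 9881353 / (4 * pi * 4.53) = 62490
sqrt(62490) = 249.98
H = 249.98 - 87.1 = 162.9

162.9 m


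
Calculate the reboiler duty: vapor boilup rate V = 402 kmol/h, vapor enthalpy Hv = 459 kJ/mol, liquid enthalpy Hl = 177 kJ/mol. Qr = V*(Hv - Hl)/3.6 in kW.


Qr = 402 * (459 - 177) / 3.6 = 402 * 282 / 3.6 = 31490

31490 kW


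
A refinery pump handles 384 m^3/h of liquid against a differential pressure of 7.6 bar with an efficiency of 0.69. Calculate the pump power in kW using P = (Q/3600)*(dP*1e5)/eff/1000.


Q = 384 / 3600 = 0.106667 m^3/s
P = 0.106667 * (7.6 * 1e5) / 0.69 / 1000 = 117.5

117.5 kW


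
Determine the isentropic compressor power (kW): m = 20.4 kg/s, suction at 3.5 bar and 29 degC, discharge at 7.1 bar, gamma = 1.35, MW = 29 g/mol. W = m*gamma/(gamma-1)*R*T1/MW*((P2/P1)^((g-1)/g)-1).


Isentropic work: W = m*(gamma/(gamma-1))*(R*T1/MW)*((P2/P1)^((gamma-1)/gamma) - 1)
T1 = 29 + 273.15 = 302.15 K
Pressure ratio = 7.1 / 3.5 = 2.02857
Exponent = (1.35 - 1)/1.35 = 0.259259
(P2/P1)^exp - 1 = 2.02857^0.259259 - 1 = 0.201273
W = 20.4 * 1.35 / 0.35 * 8.314 * 302.15 / 29 * 0.201273 = 1372

1372 kW


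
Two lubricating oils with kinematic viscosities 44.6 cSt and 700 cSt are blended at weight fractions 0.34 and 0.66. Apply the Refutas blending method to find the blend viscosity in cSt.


Refutas method: VBN_i = 14.534*ln(ln(visc_i + 0.8)) + 10.975, blended linearly by mass fraction; since VBN is linear in VBI_i = ln(ln(visc_i + 0.8)) and the fractions sum to 1, blend VBI directly: visc = exp(exp(VBI_blend)) - 0.8
VBI_1 = ln(ln(44.6 + 0.8)) = 1.33907
VBI_2 = ln(ln(700 + 0.8)) = 1.8798
VBI_blend = 0.34 * 1.33907 + 0.66 * 1.8798 = 1.69595
visc_blend = exp(exp(1.69595)) - 0.8 = 232.4

232.4 cSt


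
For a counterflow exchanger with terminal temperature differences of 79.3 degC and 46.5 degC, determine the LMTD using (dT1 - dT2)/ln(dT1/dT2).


LMTD = (dT1 - dT2) / ln(dT1/dT2)
= (79.3 - 46.5) / ln(79.3 / 46.5) = 32.8 / 0.533786 = 61.45

61.45 degC


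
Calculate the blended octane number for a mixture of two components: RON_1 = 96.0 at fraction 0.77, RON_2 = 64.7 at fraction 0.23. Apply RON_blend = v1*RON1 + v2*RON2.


Linear blending: RON_blend = sum(vi * RONi)
Contribution 1: 0.77 * 96.0 = 73.92
Contribution 2: 0.23 * 64.7 = 14.881
RON_blend = 73.92 + 14.881 = 88.801

88.801


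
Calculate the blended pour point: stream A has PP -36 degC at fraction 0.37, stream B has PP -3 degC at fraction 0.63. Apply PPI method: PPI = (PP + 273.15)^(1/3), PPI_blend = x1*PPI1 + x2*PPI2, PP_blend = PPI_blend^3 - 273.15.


PPI_1 = (-36 + 273.15)^(1/3) = 6.189768
PPI_2 = (-3 + 273.15)^(1/3) = 6.464501
PPI_blend = 0.37 * 6.189768 + 0.63 * 6.464501 = 6.36285
PP_blend = 6.36285^3 - 273.15 = 257.6055 - 273.15 = -15.54

-15.54 degC


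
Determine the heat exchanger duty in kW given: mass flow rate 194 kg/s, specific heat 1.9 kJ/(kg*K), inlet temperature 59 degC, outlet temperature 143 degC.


Q = m_dot * cp * delta_T
delta_T = 143 - 59 = 84 K
Q = 194 * 1.9 * 84
= 368.6 * 84
= 30962.4 kW

30962.4 kW


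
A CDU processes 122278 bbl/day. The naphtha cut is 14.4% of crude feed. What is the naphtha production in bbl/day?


Crude throughput = 122278 bbl/day
Fraction yield = 14.4%
yield = throughput * fraction / 100
yield = 122278 * 14.4 / 100 = 17608.032

17608.032 bbl/day


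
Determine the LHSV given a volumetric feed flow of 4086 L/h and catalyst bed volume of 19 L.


LHSV = volumetric feed rate / catalyst volume
= 4086 L/h / 19 L
= 215.1 h^-1

215.1 h^-1


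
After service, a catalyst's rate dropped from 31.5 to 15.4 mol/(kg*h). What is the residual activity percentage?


Activity (%) = (rate_used / rate_fresh) * 100
rate_used = 15.4, rate_fresh = 31.5
= (15.4 / 31.5) * 100
= 0.4889 * 100 = 48.89

48.89 %


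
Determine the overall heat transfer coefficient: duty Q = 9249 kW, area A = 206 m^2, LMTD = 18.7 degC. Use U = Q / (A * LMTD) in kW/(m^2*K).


From Q = U*A*LMTD, U = Q / (A * LMTD)
U = 9249 / (206 * 18.7) = 9249 / 3852.2 = 2.401

2.401 kW/(m^2*K)


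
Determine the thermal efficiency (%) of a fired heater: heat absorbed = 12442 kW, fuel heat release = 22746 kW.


Furnace efficiency = Q_absorbed / Q_fuel * 100
= 12442 / 22746 * 100 = 54.70

54.70 %


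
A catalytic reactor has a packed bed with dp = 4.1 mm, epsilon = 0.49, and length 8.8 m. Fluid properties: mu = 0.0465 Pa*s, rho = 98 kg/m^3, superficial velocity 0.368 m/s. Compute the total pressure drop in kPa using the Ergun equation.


dp = 4.1 mm = 0.0041 m
Viscous term = 150*0.0465*0.368*(1-0.49)^2 / (0.0041^2*0.49^3) = 337580
Inertial term = 1.75*98*0.368^2*(1-0.49) / (0.0041*0.49^3) = 24556
dP/L = 337580 + 24556 = 362136 Pa/m
dP = 362136 * 8.8 / 1000 = 3187 kPa

3187 kPa


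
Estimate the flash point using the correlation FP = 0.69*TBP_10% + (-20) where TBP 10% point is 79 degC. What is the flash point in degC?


FP = 0.69 * 79 + (-20) = 34.51

34.51 degC


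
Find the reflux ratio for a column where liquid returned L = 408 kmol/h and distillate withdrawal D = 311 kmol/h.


Reflux ratio definition: R = L / D (liquid returned / distillate withdrawn)
L = 408 kmol/h, D = 311 kmol/h
R = 408 / 311 = 1.312

1.312


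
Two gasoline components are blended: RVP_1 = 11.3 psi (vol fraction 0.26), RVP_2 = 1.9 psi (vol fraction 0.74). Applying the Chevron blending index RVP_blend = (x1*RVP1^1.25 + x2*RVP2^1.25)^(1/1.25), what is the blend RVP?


Chevron index: RVP_blend = (sum xi*RVPi^1.25)^(1/1.25)
RVP^1.25 terms: 0.26 * 11.3^1.25 + 0.74 * 1.9^1.25 = 7.0374
RVP_blend = 7.0374^(1/1.25) = 4.764

4.764 psi


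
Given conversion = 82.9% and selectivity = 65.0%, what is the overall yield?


Overall yield = conversion (%) * selectivity (%) / 100
Conversion = 82.9%, Selectivity = 65.0%
Y = 82.9 * 65.0 / 100
= 53.885 %

53.885 %


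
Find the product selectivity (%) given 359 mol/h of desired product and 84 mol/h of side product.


Selectivity = desired / (desired + undesired) * 100
Total products = 359 + 84 = 443 mol/h
S = 359 / 443 * 100
= 0.8104 * 100
= 81.04 %

81.04 %


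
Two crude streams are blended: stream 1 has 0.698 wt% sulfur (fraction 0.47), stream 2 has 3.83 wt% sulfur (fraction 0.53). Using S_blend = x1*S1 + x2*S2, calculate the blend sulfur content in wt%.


Linear sulfur blending: S_blend = x1*S1 + x2*S2
Contribution 1: 0.47 * 0.698 = 0.32806 wt%
Contribution 2: 0.53 * 3.83 = 2.0299 wt%
S_blend = 0.32806 + 2.0299 = 2.35796

2.35796 wt%


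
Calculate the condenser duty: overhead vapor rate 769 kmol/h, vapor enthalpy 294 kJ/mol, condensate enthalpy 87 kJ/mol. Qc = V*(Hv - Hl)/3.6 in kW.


Qc = 769 * (294 - 87) / 3.6 = 769 * 207 / 3.6 = 44220

44220 kW


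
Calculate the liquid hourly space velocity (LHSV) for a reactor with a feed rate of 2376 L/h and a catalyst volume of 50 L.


LHSV = volumetric feed rate / catalyst volume
= 2376 L/h / 50 L
= 47.52 h^-1

47.52 h^-1


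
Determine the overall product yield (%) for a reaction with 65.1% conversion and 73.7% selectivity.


Overall yield = conversion (%) * selectivity (%) / 100
Conversion = 65.1%, Selectivity = 73.7%
Y = 65.1 * 73.7 / 100
= 47.9787 %

47.9787 %


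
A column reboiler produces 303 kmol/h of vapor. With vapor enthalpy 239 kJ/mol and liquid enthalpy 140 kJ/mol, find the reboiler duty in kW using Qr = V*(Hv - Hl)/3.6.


Qr = 303 * (239 - 140) / 3.6 = 303 * 99 / 3.6 = 8332

8332 kW


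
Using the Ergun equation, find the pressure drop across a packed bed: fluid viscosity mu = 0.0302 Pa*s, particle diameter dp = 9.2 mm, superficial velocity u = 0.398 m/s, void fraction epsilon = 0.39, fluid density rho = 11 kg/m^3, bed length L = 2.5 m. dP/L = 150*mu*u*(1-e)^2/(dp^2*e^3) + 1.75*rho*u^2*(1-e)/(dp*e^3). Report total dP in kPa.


dp = 9.2 mm = 0.0092 m
Viscous term = 150*0.0302*0.398*(1-0.39)^2 / (0.0092^2*0.39^3) = 133620
Inertial term = 1.75*11*0.398^2*(1-0.39) / (0.0092*0.39^3) = 3408.36
dP/L = 133620 + 3408.36 = 137028 Pa/m
dP = 137028 * 2.5 / 1000 = 342.6 kPa

342.6 kPa


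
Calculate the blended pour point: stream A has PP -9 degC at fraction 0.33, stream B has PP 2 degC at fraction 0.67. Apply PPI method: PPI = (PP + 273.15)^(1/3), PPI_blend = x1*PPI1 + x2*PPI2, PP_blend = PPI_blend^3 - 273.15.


PPI_1 = (-9 + 273.15)^(1/3) = 6.416283
PPI_2 = (2 + 273.15)^(1/3) = 6.504139
PPI_blend = 0.33 * 6.416283 + 0.67 * 6.504139 = 6.475147
PP_blend = 6.475147^3 - 273.15 = 271.4869 - 273.15 = -1.66

-1.66 degC


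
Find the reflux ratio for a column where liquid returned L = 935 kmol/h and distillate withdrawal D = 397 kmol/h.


Reflux ratio definition: R = L / D (liquid returned / distillate withdrawn)
L = 935 kmol/h, D = 397 kmol/h
R = 935 / 397 = 2.355

2.355


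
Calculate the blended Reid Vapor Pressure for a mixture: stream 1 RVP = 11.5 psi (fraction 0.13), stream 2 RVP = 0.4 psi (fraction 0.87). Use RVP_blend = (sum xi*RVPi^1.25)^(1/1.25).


Chevron index: RVP_blend = (sum xi*RVPi^1.25)^(1/1.25)
RVP^1.25 terms: 0.13 * 11.5^1.25 + 0.87 * 0.4^1.25 = 3.02981
RVP_blend = 3.02981^(1/1.25) = 2.427

2.427 psi


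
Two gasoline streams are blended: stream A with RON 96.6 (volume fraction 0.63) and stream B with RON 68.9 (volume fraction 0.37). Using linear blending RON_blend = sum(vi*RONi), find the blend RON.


Linear blending: RON_blend = sum(vi * RONi)
Contribution 1: 0.63 * 96.6 = 60.858
Contribution 2: 0.37 * 68.9 = 25.493
RON_blend = 60.858 + 25.493 = 86.351

86.351


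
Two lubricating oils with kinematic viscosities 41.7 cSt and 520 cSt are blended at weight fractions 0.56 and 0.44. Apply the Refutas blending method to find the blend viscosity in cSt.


Refutas method: VBN_i = 14.534*ln(ln(visc_i + 0.8)) + 10.975, blended linearly by mass fraction; since VBN is linear in VBI_i = ln(ln(visc_i + 0.8)) and the fractions sum to 1, blend VBI directly: visc = exp(exp(VBI_blend)) - 0.8
VBI_1 = ln(ln(41.7 + 0.8)) = 1.32162
VBI_2 = ln(ln(520 + 0.8)) = 1.83344
VBI_blend = 0.56 * 1.32162 + 0.44 * 1.83344 = 1.54682
visc_blend = exp(exp(1.54682)) - 0.8 = 108.8

108.8 cSt


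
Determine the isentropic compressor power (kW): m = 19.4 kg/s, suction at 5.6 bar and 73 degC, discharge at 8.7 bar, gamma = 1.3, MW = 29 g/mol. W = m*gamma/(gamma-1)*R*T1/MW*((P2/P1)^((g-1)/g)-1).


Isentropic work: W = m*(gamma/(gamma-1))*(R*T1/MW)*((P2/P1)^((gamma-1)/gamma) - 1)
T1 = 73 + 273.15 = 346.15 K
Pressure ratio = 8.7 / 5.6 = 1.55357
Exponent = (1.3 - 1)/1.3 = 0.230769
(P2/P1)^exp - 1 = 1.55357^0.230769 - 1 = 0.107014
W = 19.4 * 1.3 / 0.3 * 8.314 * 346.15 / 29 * 0.107014 = 892.8

892.8 kW


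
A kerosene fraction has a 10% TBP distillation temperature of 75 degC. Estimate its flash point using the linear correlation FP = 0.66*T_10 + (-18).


FP = 0.66 * 75 + (-18) = 31.5

31.5 degC


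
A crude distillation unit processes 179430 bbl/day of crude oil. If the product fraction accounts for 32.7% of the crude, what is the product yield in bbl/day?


Crude throughput = 179430 bbl/day
Fraction yield = 32.7%
yield = throughput * fraction / 100
yield = 179430 * 32.7 / 100 = 58673.61

58673.61 bbl/day


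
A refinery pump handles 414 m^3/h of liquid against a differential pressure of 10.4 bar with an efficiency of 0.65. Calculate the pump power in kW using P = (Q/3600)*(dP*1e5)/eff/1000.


Q = 414 / 3600 = 0.115 m^3/s
P = 0.115 * (10.4 * 1e5) / 0.65 / 1000 = 184.0

184.0 kW


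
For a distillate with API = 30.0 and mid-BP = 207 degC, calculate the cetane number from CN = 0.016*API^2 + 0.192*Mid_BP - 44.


CN = 0.016 * 30.0^2 + 0.192 * 207 - 44
CN = 14.4 + 39.744 - 44 = 10.144

10.144


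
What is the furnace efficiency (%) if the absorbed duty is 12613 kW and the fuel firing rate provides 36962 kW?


Furnace efficiency = Q_absorbed / Q_fuel * 100
= 12613 / 36962 * 100 = 34.12

34.12 %


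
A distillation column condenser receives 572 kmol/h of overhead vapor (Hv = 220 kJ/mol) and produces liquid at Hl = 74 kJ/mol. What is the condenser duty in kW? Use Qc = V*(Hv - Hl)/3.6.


Qc = 572 * (220 - 74) / 3.6 = 572 * 146 / 3.6 = 23200

23200 kW


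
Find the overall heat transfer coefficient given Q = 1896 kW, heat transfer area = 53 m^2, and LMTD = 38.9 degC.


From Q = U*A*LMTD, U = Q / (A * LMTD)
U = 1896 / (53 * 38.9) = 1896 / 2061.7 = 0.9196

0.9196 kW/(m^2*K)


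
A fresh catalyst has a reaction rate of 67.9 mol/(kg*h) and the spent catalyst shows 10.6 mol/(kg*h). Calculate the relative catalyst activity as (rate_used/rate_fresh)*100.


Activity (%) = (rate_used / rate_fresh) * 100
rate_used = 10.6, rate_fresh = 67.9
= (10.6 / 67.9) * 100
= 0.1561 * 100 = 15.61

15.61 %


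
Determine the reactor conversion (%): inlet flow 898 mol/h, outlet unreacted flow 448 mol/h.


X = (F_in - F_out) / F_in * 100
Moles reacted = 898 - 448 = 450
X = 450 / 898 * 100
= 0.5011 * 100
= 50.11 %

50.11 %


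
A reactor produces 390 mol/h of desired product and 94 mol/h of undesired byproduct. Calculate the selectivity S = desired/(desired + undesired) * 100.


Selectivity = desired / (desired + undesired) * 100
Total products = 390 + 94 = 484 mol/h
S = 390 / 484 * 100
= 0.8058 * 100
= 80.58 %

80.58 %


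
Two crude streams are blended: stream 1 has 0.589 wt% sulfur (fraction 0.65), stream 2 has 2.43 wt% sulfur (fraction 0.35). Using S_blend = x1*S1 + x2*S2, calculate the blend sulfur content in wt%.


Linear sulfur blending: S_blend = x1*S1 + x2*S2
Contribution 1: 0.65 * 0.589 = 0.38285 wt%
Contribution 2: 0.35 * 2.43 = 0.8505 wt%
S_blend = 0.38285 + 0.8505 = 1.23335

1.23335 wt%


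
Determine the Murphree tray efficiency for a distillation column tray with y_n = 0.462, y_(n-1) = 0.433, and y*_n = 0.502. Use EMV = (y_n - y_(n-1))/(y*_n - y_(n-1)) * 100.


Murphree vapor efficiency: EMV = (y_n - y_(n-1)) / (y*_n - y_(n-1)) * 100
EMV = (0.462 - 0.433) / (0.502 - 0.433) * 100 = 0.029 / 0.069 * 100 = 42.03

42.03 %


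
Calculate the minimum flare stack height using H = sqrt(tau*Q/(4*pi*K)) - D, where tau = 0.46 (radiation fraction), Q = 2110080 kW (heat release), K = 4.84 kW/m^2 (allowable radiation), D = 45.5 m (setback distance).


tau*Q/(4*pi*K) = 0.46 * 2110080 / (4 * pi * 4.84) = 15958.8
sqrt(15958.8) = 126.328
H = 126.328 - 45.5 = 80.83

80.83 m


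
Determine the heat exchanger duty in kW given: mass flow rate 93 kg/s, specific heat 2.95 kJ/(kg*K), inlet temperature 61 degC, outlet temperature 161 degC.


Q = m_dot * cp * delta_T
delta_T = 161 - 61 = 100 K
Q = 93 * 2.95 * 100
= 274.35 * 100
= 27435 kW

27435 kW


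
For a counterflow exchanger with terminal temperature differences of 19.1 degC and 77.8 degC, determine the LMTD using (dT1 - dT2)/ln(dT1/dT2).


LMTD = (dT1 - dT2) / ln(dT1/dT2)
= (19.1 - 77.8) / ln(19.1 / 77.8) = -58.7 / -1.40445 = 41.80

41.80 degC


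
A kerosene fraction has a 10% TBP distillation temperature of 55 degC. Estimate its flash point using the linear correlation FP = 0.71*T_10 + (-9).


FP = 0.71 * 55 + (-9) = 30.05

30.05 degC


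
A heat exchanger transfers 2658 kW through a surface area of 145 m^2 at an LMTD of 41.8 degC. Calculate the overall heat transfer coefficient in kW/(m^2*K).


From Q = U*A*LMTD, U = Q / (A * LMTD)
U = 2658 / (145 * 41.8) = 2658 / 6061 = 0.4385

0.4385 kW/(m^2*K)


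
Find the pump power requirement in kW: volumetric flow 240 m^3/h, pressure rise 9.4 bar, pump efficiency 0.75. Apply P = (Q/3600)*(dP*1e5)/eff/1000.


Q = 240 / 3600 = 0.0666667 m^3/s
P = 0.0666667 * (9.4 * 1e5) / 0.75 / 1000 = 83.56

83.56 kW


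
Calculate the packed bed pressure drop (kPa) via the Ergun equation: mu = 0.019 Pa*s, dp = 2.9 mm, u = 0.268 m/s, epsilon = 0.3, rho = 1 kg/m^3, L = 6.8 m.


dp = 2.9 mm = 0.0029 m
Viscous term = 150*0.019*0.268*(1-0.3)^2 / (0.0029^2*0.3^3) = 1648220
Inertial term = 1.75*1*0.268^2*(1-0.3) / (0.0029*0.3^3) = 1123.68
dP/L = 1648220 + 1123.68 = 1649340 Pa/m
dP = 1649340 * 6.8 / 1000 = 11220 kPa

11220 kPa


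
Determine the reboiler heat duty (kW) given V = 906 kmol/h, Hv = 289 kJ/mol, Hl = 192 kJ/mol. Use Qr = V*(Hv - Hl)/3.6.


Qr = 906 * (289 - 192) / 3.6 = 906 * 97 / 3.6 = 24410

24410 kW


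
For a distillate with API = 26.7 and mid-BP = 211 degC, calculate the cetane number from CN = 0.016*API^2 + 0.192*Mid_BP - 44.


CN = 0.016 * 26.7^2 + 0.192 * 211 - 44
CN = 11.40624 + 40.512 - 44 = 7.91824

7.91824


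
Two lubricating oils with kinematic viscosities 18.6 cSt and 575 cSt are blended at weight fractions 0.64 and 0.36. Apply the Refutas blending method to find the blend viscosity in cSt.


Refutas method: VBN_i = 14.534*ln(ln(visc_i + 0.8)) + 10.975, blended linearly by mass fraction; since VBN is linear in VBI_i = ln(ln(visc_i + 0.8)) and the fractions sum to 1, blend VBI directly: visc = exp(exp(VBI_blend)) - 0.8
VBI_1 = ln(ln(18.6 + 0.8)) = 1.08697
VBI_2 = ln(ln(575 + 0.8)) = 1.84936
VBI_blend = 0.64 * 1.08697 + 0.36 * 1.84936 = 1.36143
visc_blend = exp(exp(1.36143)) - 0.8 = 48.69

48.69 cSt


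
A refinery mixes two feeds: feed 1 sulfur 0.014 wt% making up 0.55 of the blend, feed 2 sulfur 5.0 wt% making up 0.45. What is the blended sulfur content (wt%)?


Linear sulfur blending: S_blend = x1*S1 + x2*S2
Contribution 1: 0.55 * 0.014 = 0.0077 wt%
Contribution 2: 0.45 * 5.0 = 2.25 wt%
S_blend = 0.0077 + 2.25 = 2.2577

2.2577 wt%


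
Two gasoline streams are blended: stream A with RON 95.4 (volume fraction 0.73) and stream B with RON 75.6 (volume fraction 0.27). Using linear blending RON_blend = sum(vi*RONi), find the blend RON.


Linear blending: RON_blend = sum(vi * RONi)
Contribution 1: 0.73 * 95.4 = 69.642
Contribution 2: 0.27 * 75.6 = 20.412
RON_blend = 69.642 + 20.412 = 90.054

90.054


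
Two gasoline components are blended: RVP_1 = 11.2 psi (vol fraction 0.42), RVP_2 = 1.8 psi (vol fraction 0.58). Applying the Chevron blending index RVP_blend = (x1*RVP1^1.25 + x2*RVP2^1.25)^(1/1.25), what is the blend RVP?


Chevron index: RVP_blend = (sum xi*RVPi^1.25)^(1/1.25)
RVP^1.25 terms: 0.42 * 11.2^1.25 + 0.58 * 1.8^1.25 = 9.81467
RVP_blend = 9.81467^(1/1.25) = 6.216

6.216 psi


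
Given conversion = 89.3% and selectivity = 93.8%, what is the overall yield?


Overall yield = conversion (%) * selectivity (%) / 100
Conversion = 89.3%, Selectivity = 93.8%
Y = 89.3 * 93.8 / 100
= 83.7634 %

83.7634 %


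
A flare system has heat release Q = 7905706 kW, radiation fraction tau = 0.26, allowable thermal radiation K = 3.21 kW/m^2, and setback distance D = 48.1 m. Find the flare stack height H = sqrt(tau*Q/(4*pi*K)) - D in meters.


tau*Q/(4*pi*K) = 0.26 * 7905706 / (4 * pi * 3.21) = 50956.4
sqrt(50956.4) = 225.735
H = 225.735 - 48.1 = 177.6

177.6 m


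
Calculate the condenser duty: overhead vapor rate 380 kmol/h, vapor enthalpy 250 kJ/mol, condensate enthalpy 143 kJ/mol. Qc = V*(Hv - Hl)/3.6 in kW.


Qc = 380 * (250 - 143) / 3.6 = 380 * 107 / 3.6 = 11290

11290 kW


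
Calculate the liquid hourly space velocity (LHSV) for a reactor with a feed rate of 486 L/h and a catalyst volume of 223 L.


LHSV = volumetric feed rate / catalyst volume
= 486 L/h / 223 L
= 2.179 h^-1

2.179 h^-1


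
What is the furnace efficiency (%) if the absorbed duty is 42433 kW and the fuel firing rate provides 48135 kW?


Furnace efficiency = Q_absorbed / Q_fuel * 100
= 42433 / 48135 * 100 = 88.15

88.15 %


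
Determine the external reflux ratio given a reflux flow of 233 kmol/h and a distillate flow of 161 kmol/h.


Reflux ratio definition: R = L / D (liquid returned / distillate withdrawn)
L = 233 kmol/h, D = 161 kmol/h
R = 233 / 161 = 1.447

1.447


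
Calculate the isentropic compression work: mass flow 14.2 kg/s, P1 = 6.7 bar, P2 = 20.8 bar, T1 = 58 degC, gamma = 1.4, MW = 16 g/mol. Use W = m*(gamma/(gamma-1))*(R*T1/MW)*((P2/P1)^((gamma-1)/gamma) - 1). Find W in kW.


Isentropic work: W = m*(gamma/(gamma-1))*(R*T1/MW)*((P2/P1)^((gamma-1)/gamma) - 1)
T1 = 58 + 273.15 = 331.15 K
Pressure ratio = 20.8 / 6.7 = 3.10448
Exponent = (1.4 - 1)/1.4 = 0.285714
(P2/P1)^exp - 1 = 3.10448^0.285714 - 1 = 0.382191
W = 14.2 * 1.4 / 0.4 * 8.314 * 331.15 / 16 * 0.382191 = 3269

3269 kW


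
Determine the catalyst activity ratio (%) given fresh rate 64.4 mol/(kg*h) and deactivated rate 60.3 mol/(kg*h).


Activity (%) = (rate_used / rate_fresh) * 100
rate_used = 60.3, rate_fresh = 64.4
= (60.3 / 64.4) * 100
= 0.9363 * 100 = 93.63

93.63 %


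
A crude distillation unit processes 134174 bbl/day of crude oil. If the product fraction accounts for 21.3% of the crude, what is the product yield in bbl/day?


Crude throughput = 134174 bbl/day
Fraction yield = 21.3%
yield = throughput * fraction / 100
yield = 134174 * 21.3 / 100 = 28579.062

28579.062 bbl/day


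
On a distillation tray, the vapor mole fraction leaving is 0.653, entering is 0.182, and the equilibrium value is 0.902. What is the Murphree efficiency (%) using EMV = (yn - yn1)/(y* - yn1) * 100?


Murphree vapor efficiency: EMV = (y_n - y_(n-1)) / (y*_n - y_(n-1)) * 100
EMV = (0.653 - 0.182) / (0.902 - 0.182) * 100 = 0.471 / 0.72 * 100 = 65.42

65.42 %


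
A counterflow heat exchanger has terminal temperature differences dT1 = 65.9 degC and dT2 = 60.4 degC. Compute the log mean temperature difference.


LMTD = (dT1 - dT2) / ln(dT1/dT2)
= (65.9 - 60.4) / ln(65.9 / 60.4) = 5.5 / 0.0871493 = 63.11

63.11 degC


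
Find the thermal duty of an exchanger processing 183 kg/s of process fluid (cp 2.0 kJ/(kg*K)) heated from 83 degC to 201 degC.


Q = m_dot * cp * delta_T
delta_T = 201 - 83 = 118 K
Q = 183 * 2.0 * 118
= 366 * 118
= 43188 kW

43188 kW


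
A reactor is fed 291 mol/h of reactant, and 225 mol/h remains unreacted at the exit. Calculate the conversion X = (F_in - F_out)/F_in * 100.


X = (F_in - F_out) / F_in * 100
Moles reacted = 291 - 225 = 66
X = 66 / 291 * 100
= 0.2268 * 100
= 22.68 %

22.68 %


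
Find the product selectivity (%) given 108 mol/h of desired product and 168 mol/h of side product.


Selectivity = desired / (desired + undesired) * 100
Total products = 108 + 168 = 276 mol/h
S = 108 / 276 * 100
= 0.3913 * 100
= 39.13 %

39.13 %


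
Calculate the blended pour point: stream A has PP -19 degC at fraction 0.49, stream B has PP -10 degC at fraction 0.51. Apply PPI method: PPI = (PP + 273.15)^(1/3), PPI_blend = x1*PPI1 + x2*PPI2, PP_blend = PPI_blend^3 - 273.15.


PPI_1 = (-19 + 273.15)^(1/3) = 6.334272
PPI_2 = (-10 + 273.15)^(1/3) = 6.408176
PPI_blend = 0.49 * 6.334272 + 0.51 * 6.408176 = 6.371963
PP_blend = 6.371963^3 - 273.15 = 258.7139 - 273.15 = -14.44

-14.44 degC


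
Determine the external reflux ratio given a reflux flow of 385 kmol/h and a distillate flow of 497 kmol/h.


Reflux ratio definition: R = L / D (liquid returned / distillate withdrawn)
L = 385 kmol/h, D = 497 kmol/h
R = 385 / 497 = 0.7746

0.7746


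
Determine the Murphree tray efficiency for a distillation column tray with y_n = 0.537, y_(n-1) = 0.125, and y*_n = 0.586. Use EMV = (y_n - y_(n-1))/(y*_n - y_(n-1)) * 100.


Murphree vapor efficiency: EMV = (y_n - y_(n-1)) / (y*_n - y_(n-1)) * 100
EMV = (0.537 - 0.125) / (0.586 - 0.125) * 100 = 0.412 / 0.461 * 100 = 89.37

89.37 %


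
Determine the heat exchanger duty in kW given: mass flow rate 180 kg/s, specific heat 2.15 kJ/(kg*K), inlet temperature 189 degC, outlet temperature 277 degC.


Q = m_dot * cp * delta_T
delta_T = 277 - 189 = 88 K
Q = 180 * 2.15 * 88
= 387 * 88
= 34056 kW

34056 kW


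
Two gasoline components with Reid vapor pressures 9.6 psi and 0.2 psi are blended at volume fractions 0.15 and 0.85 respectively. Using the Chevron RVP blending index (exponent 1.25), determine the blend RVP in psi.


Chevron index: RVP_blend = (sum xi*RVPi^1.25)^(1/1.25)
RVP^1.25 terms: 0.15 * 9.6^1.25 + 0.85 * 0.2^1.25 = 2.64841
RVP_blend = 2.64841^(1/1.25) = 2.180

2.180 psi


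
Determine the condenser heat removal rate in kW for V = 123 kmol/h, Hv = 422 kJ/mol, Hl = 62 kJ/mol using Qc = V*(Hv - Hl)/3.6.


Qc = 123 * (422 - 62) / 3.6 = 123 * 360 / 3.6 = 12300

12300 kW


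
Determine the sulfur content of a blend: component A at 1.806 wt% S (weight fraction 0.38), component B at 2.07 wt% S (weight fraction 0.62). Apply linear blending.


Linear sulfur blending: S_blend = x1*S1 + x2*S2
Contribution 1: 0.38 * 1.806 = 0.68628 wt%
Contribution 2: 0.62 * 2.07 = 1.2834 wt%
S_blend = 0.68628 + 1.2834 = 1.96968

1.96968 wt%


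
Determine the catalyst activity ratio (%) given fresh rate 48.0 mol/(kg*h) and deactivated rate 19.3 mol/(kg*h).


Activity (%) = (rate_used / rate_fresh) * 100
rate_used = 19.3, rate_fresh = 48.0
= (19.3 / 48.0) * 100
= 0.4021 * 100 = 40.21

40.21 %


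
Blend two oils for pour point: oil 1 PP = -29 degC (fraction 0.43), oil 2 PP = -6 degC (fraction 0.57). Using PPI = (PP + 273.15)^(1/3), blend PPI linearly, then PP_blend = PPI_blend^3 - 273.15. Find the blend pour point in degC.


PPI_1 = (-29 + 273.15)^(1/3) = 6.25008
PPI_2 = (-6 + 273.15)^(1/3) = 6.440482
PPI_blend = 0.43 * 6.25008 + 0.57 * 6.440482 = 6.358609
PP_blend = 6.358609^3 - 273.15 = 257.0907 - 273.15 = -16.06

-16.06 degC


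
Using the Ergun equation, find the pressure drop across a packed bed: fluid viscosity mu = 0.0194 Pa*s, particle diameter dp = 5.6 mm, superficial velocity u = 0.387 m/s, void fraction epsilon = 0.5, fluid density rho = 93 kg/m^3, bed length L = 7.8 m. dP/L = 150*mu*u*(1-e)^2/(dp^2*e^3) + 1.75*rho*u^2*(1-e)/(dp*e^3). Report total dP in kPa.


dp = 5.6 mm = 0.0056 m
Viscous term = 150*0.0194*0.387*(1-0.5)^2 / (0.0056^2*0.5^3) = 71822.1
Inertial term = 1.75*93*0.387^2*(1-0.5) / (0.0056*0.5^3) = 17410.6
dP/L = 71822.1 + 17410.6 = 89232.7 Pa/m
dP = 89232.7 * 7.8 / 1000 = 696.0 kPa

696.0 kPa
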